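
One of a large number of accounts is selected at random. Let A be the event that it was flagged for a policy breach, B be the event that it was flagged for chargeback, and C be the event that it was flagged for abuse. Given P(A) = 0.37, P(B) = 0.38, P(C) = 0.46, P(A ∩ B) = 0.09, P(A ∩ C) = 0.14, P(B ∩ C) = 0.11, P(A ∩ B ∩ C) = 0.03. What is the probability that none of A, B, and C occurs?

Using inclusion–exclusion:
P(A ∪ B ∪ C) = 0.37 + 0.38 + 0.46 − 0.09 − 0.14 − 0.11 + 0.03 = 0.90
P(none) = 1 − 0.90 = 0.10

0.10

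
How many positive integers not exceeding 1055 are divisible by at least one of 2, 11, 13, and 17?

638

By inclusion-exclusion,
527 + 95 + 81 + 62 − 47 − 40 − 31 − 7 − 5 − 4 + 3 + 2 + 2 + 0 − 0 = 638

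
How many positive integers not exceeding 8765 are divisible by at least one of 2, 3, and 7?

⌊8765/2⌋ + ⌊8765/3⌋ + ⌊8765/7⌋ − ⌊8765/6⌋ − ⌊8765/14⌋ − ⌊8765/21⌋ + ⌊8765/42⌋ = 4382 + 2921 + 1252 − 1460 − 626 − 417 + 208 = 6260

6260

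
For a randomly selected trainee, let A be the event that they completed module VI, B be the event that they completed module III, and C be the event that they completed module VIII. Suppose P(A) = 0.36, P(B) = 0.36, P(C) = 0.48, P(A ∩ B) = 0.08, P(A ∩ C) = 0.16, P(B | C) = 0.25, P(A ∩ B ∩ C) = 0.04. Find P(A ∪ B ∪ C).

P(B ∩ C) = P(C)·P(B|C) = 0.48 × 0.25 = 0.12
P(A ∪ B ∪ C) = 0.36 + 0.36 + 0.48 − 0.08 − 0.16 − 0.12 + 0.04 = 0.88

0.88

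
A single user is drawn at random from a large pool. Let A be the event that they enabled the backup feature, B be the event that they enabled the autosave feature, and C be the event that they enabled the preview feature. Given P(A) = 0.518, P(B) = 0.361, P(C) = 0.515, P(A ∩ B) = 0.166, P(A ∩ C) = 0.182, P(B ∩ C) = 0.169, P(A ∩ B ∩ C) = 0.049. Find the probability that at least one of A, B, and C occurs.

P(A ∪ B ∪ C) = 0.518 + 0.361 + 0.515 − 0.166 − 0.182 − 0.169 + 0.049 = 0.926

0.926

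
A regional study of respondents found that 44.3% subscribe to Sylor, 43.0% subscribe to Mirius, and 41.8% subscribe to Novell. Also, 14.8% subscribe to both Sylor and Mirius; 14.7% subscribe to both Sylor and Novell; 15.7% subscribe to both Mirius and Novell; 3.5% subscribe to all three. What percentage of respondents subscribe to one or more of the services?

Apply inclusion-exclusion:
P(union) = 44.3 + 43.0 + 41.8 − 14.8 − 14.7 − 15.7 + 3.5 = 87.4%

87.4%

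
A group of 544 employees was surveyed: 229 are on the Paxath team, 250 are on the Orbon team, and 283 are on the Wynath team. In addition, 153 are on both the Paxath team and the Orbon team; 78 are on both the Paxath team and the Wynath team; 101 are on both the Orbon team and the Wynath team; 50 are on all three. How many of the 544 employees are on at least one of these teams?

480

N(≥1) = 229 + 250 + 283 − 153 − 78 − 101 + 50 = 480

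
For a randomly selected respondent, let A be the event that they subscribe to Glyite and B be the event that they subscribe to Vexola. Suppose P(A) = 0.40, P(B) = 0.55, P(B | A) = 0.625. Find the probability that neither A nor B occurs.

0.30

P(A ∩ B) = P(A)·P(B|A) = 0.40 × 0.625 = 0.25
Apply inclusion-exclusion:
P(A ∪ B) = 0.40 + 0.55 − 0.25 = 0.70
P(none) = 1 − 0.70 = 0.30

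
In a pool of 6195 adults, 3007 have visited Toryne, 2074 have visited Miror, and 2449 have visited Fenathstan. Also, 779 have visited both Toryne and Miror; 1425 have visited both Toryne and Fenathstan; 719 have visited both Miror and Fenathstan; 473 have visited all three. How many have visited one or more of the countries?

5080

Using inclusion–exclusion:
|union| = 3007 + 2074 + 2449 − 779 − 1425 − 719 + 473 = 5080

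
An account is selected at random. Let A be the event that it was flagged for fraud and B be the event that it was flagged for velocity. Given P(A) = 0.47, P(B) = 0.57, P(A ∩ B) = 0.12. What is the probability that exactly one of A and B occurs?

0.80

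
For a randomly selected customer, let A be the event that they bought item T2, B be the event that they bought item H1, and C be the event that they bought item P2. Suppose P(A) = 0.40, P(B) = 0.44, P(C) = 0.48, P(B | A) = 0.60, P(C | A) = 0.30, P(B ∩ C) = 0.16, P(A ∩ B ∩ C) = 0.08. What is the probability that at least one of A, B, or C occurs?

0.88

P(A ∩ B) = P(A)·P(B|A) = 0.40 × 0.60 = 0.24
P(A ∩ C) = P(A)·P(C|A) = 0.40 × 0.30 = 0.12
Inclusion–exclusion gives
P(A ∪ B ∪ C) = 0.40 + 0.44 + 0.48 − 0.24 − 0.12 − 0.16 + 0.08 = 0.88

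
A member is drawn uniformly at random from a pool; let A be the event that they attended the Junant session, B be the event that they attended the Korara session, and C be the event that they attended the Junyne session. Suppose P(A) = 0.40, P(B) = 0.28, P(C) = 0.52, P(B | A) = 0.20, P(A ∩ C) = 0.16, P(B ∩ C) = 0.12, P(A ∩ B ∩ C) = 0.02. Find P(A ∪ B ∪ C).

P(A ∩ B) = P(A)·P(B|A) = 0.40 × 0.20 = 0.08
By inclusion–exclusion:
P(A ∪ B ∪ C) = 0.40 + 0.28 + 0.52 − 0.08 − 0.16 − 0.12 + 0.02 = 0.86

0.86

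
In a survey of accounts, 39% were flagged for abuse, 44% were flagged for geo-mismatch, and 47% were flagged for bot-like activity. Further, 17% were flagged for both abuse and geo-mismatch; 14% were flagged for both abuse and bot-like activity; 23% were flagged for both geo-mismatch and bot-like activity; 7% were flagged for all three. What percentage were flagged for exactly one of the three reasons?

P(exactly one) = 39 + 44 + 47 − 2·17 − 2·14 − 2·23 + 3·7 = 43%

43%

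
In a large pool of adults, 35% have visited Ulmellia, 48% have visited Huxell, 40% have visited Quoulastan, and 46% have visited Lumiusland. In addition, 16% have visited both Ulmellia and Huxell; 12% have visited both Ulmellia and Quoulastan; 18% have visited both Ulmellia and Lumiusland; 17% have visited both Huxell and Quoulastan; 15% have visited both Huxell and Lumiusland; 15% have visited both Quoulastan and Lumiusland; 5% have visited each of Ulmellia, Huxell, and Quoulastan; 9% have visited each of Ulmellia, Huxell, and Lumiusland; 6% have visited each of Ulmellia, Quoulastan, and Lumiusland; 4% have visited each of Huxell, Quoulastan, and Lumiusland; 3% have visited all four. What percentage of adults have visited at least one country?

97%

P(at least one) = 35 + 48 + 40 + 46 − 16 − 12 − 18 − 17 − 15 − 15 + 5 + 9 + 6 + 4 − 3 = 97%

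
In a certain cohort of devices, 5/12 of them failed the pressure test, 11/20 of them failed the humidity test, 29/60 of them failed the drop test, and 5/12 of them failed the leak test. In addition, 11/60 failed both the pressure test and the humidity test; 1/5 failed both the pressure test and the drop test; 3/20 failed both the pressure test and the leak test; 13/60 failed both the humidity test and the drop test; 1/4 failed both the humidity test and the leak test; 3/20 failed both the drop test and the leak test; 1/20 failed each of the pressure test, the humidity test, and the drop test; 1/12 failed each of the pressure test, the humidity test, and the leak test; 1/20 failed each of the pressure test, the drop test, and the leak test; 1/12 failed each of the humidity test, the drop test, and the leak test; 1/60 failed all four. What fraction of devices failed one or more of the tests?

29/30

P(union) = 5/12 + 11/20 + 29/60 + 5/12 − 11/60 − 1/5 − 3/20 − 13/60 − 1/4 − 3/20 + 1/20 + 1/12 + 1/20 + 1/12 − 1/60 = 29/30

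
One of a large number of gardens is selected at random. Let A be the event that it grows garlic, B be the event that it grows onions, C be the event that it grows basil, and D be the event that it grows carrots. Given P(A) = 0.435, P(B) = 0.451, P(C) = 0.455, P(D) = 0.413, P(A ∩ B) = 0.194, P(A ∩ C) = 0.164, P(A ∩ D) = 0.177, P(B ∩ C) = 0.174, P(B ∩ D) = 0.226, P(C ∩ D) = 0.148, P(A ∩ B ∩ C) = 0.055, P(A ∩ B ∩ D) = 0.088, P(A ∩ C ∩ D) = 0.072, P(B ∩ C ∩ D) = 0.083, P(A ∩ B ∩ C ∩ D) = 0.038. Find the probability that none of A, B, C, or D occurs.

0.069

Apply inclusion-exclusion:
P(A ∪ B ∪ C ∪ D) = 0.435 + 0.451 + 0.455 + 0.413 − 0.194 − 0.164 − 0.177 − 0.174 − 0.226 − 0.148 + 0.055 + 0.088 + 0.072 + 0.083 − 0.038 = 0.931
P(none) = 1 − 0.931 = 0.069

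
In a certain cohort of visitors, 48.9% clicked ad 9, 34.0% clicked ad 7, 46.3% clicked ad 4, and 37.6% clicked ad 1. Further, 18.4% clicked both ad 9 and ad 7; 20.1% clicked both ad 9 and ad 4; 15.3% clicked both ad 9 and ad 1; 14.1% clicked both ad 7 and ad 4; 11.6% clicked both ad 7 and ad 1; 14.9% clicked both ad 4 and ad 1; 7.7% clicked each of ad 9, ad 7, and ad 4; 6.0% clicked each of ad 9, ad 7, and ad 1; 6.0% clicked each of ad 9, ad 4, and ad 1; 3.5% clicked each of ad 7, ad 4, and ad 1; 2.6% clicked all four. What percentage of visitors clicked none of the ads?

7.0%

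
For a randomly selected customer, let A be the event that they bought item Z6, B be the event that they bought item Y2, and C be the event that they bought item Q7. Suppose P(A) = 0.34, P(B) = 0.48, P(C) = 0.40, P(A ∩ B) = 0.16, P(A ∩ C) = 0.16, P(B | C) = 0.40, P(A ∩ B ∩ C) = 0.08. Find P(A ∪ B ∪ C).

P(B ∩ C) = P(C)·P(B|C) = 0.40 × 0.40 = 0.16
Using inclusion–exclusion:
P(A ∪ B ∪ C) = 0.34 + 0.48 + 0.40 − 0.16 − 0.16 − 0.16 + 0.08 = 0.82

0.82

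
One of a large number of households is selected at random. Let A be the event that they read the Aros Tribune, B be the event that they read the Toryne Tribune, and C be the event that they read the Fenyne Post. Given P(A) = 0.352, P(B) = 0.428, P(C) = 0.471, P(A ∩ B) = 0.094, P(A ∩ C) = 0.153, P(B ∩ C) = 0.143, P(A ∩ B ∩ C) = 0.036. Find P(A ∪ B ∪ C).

0.897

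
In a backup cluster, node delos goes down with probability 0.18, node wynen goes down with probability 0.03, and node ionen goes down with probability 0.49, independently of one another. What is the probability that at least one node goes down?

Since the events are independent, P(none) is the product of the individual non-occurrence probabilities.
P(none) = (1 − 0.18) × (1 − 0.03) × (1 − 0.49) = 0.82 × 0.97 × 0.51 = 0.405654
P(at least one) = 1 − 0.405654 = 0.594346

0.594346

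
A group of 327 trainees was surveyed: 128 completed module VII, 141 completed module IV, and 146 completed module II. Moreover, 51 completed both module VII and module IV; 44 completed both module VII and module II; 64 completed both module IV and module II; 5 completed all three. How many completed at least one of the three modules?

261

Inclusion–exclusion gives
|union| = 128 + 141 + 146 − 51 − 44 − 64 + 5 = 261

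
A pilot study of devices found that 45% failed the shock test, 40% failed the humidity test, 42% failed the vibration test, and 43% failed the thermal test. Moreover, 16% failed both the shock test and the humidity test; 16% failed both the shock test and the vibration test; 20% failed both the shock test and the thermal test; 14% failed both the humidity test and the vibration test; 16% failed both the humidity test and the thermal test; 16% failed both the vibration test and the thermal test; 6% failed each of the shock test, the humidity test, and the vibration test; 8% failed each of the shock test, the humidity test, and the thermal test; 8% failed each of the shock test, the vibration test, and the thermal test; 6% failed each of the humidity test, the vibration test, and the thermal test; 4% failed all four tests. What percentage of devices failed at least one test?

P(≥1) = 45 + 40 + 42 + 43 − 16 − 16 − 20 − 14 − 16 − 16 + 6 + 8 + 8 + 6 − 4 = 96%

96%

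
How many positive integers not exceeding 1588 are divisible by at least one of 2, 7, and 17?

Inclusion–exclusion gives
794 + 226 + 93 − 113 − 46 − 13 + 6 = 947

947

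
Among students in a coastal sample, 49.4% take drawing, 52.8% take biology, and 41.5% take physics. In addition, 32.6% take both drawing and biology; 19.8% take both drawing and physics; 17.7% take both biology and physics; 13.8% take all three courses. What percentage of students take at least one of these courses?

By inclusion-exclusion,
P(≥1) = 49.4 + 52.8 + 41.5 − 32.6 − 19.8 − 17.7 + 13.8 = 87.4%

87.4%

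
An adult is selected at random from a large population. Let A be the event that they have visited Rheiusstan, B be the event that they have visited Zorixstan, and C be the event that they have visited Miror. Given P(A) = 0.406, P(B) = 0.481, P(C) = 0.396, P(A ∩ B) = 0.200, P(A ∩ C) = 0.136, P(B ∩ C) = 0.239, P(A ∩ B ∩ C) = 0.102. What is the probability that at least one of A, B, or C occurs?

0.810

By inclusion–exclusion:
P(A ∪ B ∪ C) = 0.406 + 0.481 + 0.396 − 0.200 − 0.136 − 0.239 + 0.102 = 0.810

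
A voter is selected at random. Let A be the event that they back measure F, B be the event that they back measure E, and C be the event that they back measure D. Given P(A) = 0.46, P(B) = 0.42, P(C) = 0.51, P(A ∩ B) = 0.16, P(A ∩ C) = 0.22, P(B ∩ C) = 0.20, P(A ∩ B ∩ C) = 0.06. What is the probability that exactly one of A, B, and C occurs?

P(exactly one) = 0.46 + 0.42 + 0.51 − 2·0.16 − 2·0.22 − 2·0.20 + 3·0.06 = 0.41

0.41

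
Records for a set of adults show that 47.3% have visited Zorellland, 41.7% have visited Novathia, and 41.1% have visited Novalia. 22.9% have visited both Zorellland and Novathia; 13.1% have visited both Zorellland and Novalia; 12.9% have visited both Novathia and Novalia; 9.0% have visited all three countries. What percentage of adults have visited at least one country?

90.2%

P(≥1) = 47.3 + 41.7 + 41.1 − 22.9 − 13.1 − 12.9 + 9.0 = 90.2%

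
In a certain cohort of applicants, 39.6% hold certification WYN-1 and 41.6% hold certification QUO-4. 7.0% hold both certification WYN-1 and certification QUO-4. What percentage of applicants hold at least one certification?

74.2%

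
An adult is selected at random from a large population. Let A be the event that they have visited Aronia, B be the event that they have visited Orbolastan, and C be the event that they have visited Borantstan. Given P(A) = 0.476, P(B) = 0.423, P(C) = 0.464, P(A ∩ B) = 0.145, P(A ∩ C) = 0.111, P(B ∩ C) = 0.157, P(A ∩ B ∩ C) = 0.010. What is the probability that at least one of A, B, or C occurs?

Inclusion–exclusion gives
P(A ∪ B ∪ C) = 0.476 + 0.423 + 0.464 − 0.145 − 0.111 − 0.157 + 0.010 = 0.960

0.960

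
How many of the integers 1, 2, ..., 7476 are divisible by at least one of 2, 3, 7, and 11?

5534

⌊7476/2⌋ + ⌊7476/3⌋ + ⌊7476/7⌋ + ⌊7476/11⌋ − ⌊7476/6⌋ − ⌊7476/14⌋ − ⌊7476/22⌋ − ⌊7476/21⌋ − ⌊7476/33⌋ − ⌊7476/77⌋ + ⌊7476/42⌋ + ⌊7476/66⌋ + ⌊7476/154⌋ + ⌊7476/231⌋ − ⌊7476/462⌋ = 3738 + 2492 + 1068 + 679 − 1246 − 534 − 339 − 356 − 226 − 97 + 178 + 113 + 48 + 32 − 16 = 5534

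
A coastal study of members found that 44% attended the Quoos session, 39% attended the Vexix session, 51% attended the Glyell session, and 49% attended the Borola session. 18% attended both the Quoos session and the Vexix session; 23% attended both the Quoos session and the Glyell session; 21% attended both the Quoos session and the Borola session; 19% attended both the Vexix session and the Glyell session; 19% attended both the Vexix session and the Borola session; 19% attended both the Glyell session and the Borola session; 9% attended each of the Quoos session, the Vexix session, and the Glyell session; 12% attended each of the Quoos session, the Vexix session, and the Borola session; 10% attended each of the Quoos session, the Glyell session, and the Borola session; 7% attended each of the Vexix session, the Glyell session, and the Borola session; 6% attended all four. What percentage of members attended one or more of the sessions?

Using inclusion–exclusion:
P(union) = 44 + 39 + 51 + 49 − 18 − 23 − 21 − 19 − 19 − 19 + 9 + 12 + 10 + 7 − 6 = 96%

96%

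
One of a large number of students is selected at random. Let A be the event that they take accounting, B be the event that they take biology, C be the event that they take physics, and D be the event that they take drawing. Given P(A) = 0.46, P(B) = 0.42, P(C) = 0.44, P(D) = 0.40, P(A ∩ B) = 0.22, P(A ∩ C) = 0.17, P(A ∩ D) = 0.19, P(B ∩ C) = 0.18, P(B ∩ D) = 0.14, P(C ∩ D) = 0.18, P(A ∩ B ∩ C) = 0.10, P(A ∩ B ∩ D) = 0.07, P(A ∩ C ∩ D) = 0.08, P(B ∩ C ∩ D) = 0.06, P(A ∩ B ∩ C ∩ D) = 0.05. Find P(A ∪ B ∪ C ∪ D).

Apply inclusion-exclusion:
P(A ∪ B ∪ C ∪ D) = 0.46 + 0.42 + 0.44 + 0.40 − 0.22 − 0.17 − 0.19 − 0.18 − 0.14 − 0.18 + 0.10 + 0.07 + 0.08 + 0.06 − 0.05 = 0.90

0.90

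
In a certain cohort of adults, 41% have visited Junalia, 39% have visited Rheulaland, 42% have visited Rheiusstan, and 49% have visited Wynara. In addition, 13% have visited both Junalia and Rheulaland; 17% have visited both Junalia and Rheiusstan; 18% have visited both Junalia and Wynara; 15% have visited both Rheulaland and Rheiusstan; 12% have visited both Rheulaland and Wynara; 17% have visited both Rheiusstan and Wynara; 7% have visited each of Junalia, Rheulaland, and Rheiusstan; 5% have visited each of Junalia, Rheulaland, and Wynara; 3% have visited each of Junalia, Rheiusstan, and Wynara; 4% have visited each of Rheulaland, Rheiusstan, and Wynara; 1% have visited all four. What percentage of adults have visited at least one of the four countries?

P(union) = 41 + 39 + 42 + 49 − 13 − 17 − 18 − 15 − 12 − 17 + 7 + 5 + 3 + 4 − 1 = 97%

97%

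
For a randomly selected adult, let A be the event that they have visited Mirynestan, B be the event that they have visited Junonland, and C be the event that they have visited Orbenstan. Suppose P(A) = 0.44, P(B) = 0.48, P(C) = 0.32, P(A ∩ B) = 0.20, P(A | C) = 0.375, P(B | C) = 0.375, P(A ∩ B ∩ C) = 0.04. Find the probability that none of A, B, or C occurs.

P(A ∩ C) = P(C)·P(A|C) = 0.32 × 0.375 = 0.12
P(B ∩ C) = P(C)·P(B|C) = 0.32 × 0.375 = 0.12
Using inclusion–exclusion:
P(A ∪ B ∪ C) = 0.44 + 0.48 + 0.32 − 0.20 − 0.12 − 0.12 + 0.04 = 0.84
P(none) = 1 − 0.84 = 0.16

0.16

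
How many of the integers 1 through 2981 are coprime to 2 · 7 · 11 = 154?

1490 + 425 + 271 − 212 − 135 − 38 + 19 = 1820
2981 − 1820 = 1161

1161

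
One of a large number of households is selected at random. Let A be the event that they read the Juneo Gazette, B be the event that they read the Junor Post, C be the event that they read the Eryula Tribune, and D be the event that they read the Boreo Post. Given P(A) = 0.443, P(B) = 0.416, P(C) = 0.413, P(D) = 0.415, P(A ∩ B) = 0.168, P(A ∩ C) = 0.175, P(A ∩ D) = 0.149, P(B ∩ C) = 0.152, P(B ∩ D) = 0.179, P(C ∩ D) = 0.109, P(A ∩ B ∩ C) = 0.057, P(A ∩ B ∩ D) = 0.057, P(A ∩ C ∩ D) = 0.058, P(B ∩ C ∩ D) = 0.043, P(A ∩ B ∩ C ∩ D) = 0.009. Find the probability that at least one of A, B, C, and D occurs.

P(A ∪ B ∪ C ∪ D) = 0.443 + 0.416 + 0.413 + 0.415 − 0.168 − 0.175 − 0.149 − 0.152 − 0.179 − 0.109 + 0.057 + 0.057 + 0.058 + 0.043 − 0.009 = 0.961

0.961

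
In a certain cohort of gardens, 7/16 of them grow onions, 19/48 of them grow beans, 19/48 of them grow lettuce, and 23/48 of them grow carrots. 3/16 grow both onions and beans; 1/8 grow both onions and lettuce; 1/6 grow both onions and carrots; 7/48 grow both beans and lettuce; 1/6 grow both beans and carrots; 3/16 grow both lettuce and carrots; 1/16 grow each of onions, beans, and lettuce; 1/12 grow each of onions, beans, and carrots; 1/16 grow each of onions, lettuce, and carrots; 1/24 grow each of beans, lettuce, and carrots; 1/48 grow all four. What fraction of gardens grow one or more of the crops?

By inclusion-exclusion,
P(union) = 7/16 + 19/48 + 19/48 + 23/48 − 3/16 − 1/8 − 1/6 − 7/48 − 1/6 − 3/16 + 1/16 + 1/12 + 1/16 + 1/24 − 1/48 = 23/24

23/24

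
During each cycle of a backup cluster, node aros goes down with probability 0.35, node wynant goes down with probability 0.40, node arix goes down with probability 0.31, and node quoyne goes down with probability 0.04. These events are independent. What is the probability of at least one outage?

P(none) = (1 − 0.35) × (1 − 0.40) × (1 − 0.31) × (1 − 0.04) = 0.65 × 0.60 × 0.69 × 0.96 = 0.258336
P(at least one) = 1 − 0.258336 = 0.741664

0.741664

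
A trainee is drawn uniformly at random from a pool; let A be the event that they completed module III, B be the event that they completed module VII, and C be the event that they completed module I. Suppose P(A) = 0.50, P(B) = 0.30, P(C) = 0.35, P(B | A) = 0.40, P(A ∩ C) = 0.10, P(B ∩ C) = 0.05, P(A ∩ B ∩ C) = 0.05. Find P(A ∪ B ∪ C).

P(A ∩ B) = P(A)·P(B|A) = 0.50 × 0.40 = 0.20
By inclusion-exclusion,
P(A ∪ B ∪ C) = 0.50 + 0.30 + 0.35 − 0.20 − 0.10 − 0.05 + 0.05 = 0.85

0.85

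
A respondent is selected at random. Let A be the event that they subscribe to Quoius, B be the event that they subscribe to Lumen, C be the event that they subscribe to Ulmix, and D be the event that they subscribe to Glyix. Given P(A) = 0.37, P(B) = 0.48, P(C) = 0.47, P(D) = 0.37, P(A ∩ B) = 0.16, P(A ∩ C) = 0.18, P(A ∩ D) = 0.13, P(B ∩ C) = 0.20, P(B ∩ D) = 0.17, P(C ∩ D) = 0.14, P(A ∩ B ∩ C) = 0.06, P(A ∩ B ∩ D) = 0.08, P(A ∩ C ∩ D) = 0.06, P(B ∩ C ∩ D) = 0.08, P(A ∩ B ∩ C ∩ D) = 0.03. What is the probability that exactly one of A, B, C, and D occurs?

By inclusion–exclusion (exactly-one form):
P(exactly one) = 0.37 + 0.48 + 0.47 + 0.37 − 2·0.16 − 2·0.18 − 2·0.13 − 2·0.20 − 2·0.17 − 2·0.14 + 3·0.06 + 3·0.08 + 3·0.06 + 3·0.08 − 4·0.03 = 0.45

0.45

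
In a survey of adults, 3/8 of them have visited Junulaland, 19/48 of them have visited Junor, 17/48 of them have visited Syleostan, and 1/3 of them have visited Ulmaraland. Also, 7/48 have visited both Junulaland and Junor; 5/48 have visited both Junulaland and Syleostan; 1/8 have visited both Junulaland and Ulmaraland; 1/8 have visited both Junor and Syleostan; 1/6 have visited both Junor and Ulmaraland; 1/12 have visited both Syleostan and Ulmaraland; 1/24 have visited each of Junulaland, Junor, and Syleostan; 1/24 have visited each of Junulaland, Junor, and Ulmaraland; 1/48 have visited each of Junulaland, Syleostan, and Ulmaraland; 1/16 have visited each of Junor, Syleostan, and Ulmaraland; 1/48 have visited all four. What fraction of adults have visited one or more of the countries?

41/48

Inclusion–exclusion gives
P(≥1) = 3/8 + 19/48 + 17/48 + 1/3 − 7/48 − 5/48 − 1/8 − 1/8 − 1/6 − 1/12 + 1/24 + 1/24 + 1/48 + 1/16 − 1/48 = 41/48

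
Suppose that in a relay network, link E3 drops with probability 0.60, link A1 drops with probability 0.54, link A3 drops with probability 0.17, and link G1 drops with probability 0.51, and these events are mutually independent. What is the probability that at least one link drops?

0.9251672

P(none) = (1 − 0.60) × (1 − 0.54) × (1 − 0.17) × (1 − 0.51) = 0.40 × 0.46 × 0.83 × 0.49 = 0.0748328
P(at least one) = 1 − 0.0748328 = 0.9251672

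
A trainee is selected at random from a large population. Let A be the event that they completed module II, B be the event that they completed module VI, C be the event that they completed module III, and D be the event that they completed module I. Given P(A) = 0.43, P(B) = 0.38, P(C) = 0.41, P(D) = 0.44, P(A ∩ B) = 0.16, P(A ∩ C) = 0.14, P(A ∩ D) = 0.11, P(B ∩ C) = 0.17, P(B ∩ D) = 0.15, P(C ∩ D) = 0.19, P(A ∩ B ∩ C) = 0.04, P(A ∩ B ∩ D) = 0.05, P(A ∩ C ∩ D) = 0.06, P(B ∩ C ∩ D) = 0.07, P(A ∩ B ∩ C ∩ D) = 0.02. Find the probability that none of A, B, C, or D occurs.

0.06

By inclusion-exclusion,
P(A ∪ B ∪ C ∪ D) = 0.43 + 0.38 + 0.41 + 0.44 − 0.16 − 0.14 − 0.11 − 0.17 − 0.15 − 0.19 + 0.04 + 0.05 + 0.06 + 0.07 − 0.02 = 0.94
P(none) = 1 − 0.94 = 0.06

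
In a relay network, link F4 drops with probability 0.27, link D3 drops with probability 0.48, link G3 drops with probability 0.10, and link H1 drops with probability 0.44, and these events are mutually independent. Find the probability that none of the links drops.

0.1913184

P(none) = (1 − 0.27) × (1 − 0.48) × (1 − 0.10) × (1 − 0.44) = 0.73 × 0.52 × 0.90 × 0.56 = 0.1913184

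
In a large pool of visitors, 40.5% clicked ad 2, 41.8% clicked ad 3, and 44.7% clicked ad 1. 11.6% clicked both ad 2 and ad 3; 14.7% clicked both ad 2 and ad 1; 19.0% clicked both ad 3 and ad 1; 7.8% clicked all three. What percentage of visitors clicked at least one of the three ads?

89.5%

Inclusion–exclusion gives
P(at least one) = 40.5 + 41.8 + 44.7 − 11.6 − 14.7 − 19.0 + 7.8 = 89.5%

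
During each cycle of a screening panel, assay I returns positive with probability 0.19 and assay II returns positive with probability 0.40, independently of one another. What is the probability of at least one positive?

0.514

Independence gives P(none) = ∏(1 − pᵢ).
P(none) = (1 − 0.19) × (1 − 0.40) = 0.81 × 0.60 = 0.486
P(at least one) = 1 − 0.486 = 0.514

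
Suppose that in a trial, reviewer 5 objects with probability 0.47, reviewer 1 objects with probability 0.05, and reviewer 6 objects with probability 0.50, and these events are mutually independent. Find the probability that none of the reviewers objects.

0.25175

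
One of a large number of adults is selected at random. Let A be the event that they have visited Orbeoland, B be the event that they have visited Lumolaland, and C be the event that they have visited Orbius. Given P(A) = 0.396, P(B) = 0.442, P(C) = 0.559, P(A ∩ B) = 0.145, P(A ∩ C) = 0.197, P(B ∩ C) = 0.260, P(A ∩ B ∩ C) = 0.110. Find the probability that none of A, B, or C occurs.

0.095

P(A ∪ B ∪ C) = 0.396 + 0.442 + 0.559 − 0.145 − 0.197 − 0.260 + 0.110 = 0.905
P(none) = 1 − 0.905 = 0.095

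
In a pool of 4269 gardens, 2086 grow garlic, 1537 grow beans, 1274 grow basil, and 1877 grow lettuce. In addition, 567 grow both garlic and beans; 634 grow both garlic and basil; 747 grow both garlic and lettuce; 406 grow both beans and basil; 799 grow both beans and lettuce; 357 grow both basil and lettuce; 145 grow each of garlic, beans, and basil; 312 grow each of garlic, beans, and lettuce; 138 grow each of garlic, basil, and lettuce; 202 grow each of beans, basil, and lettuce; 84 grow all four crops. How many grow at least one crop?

By inclusion-exclusion,
|at least one| = 2086 + 1537 + 1274 + 1877 − 567 − 634 − 747 − 406 − 799 − 357 + 145 + 312 + 138 + 202 − 84 = 3977

3977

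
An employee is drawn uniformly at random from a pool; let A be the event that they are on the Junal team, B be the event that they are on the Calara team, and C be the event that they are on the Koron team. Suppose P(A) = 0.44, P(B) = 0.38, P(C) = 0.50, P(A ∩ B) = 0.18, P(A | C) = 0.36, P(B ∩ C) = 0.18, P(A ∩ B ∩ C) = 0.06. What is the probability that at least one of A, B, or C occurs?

P(A ∩ C) = P(C)·P(A|C) = 0.50 × 0.36 = 0.18
Inclusion–exclusion gives
P(A ∪ B ∪ C) = 0.44 + 0.38 + 0.50 − 0.18 − 0.18 − 0.18 + 0.06 = 0.84

0.84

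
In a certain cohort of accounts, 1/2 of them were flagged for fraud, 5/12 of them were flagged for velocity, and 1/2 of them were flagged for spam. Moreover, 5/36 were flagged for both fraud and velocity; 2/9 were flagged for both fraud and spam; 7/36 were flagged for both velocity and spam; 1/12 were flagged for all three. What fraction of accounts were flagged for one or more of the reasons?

Inclusion–exclusion gives
P(at least one) = 1/2 + 5/12 + 1/2 − 5/36 − 2/9 − 7/36 + 1/12 = 17/18

17/18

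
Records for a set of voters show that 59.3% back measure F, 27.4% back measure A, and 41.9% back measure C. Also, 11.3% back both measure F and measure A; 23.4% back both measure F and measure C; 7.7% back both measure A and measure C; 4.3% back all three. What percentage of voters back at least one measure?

90.5%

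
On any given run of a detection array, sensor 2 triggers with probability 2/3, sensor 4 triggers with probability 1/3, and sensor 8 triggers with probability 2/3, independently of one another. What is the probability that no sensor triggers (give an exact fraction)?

2/27

P(none) = (1 − 2/3) × (1 − 1/3) × (1 − 2/3) = 1/3 × 2/3 × 1/3 = 2/27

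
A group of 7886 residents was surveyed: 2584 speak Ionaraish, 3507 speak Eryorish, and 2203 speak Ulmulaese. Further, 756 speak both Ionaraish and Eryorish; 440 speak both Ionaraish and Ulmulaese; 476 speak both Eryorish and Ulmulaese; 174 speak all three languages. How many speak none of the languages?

By inclusion–exclusion:
N(≥1) = 2584 + 3507 + 2203 − 756 − 440 − 476 + 174 = 6796
None: 7886 − 6796 = 1090

1090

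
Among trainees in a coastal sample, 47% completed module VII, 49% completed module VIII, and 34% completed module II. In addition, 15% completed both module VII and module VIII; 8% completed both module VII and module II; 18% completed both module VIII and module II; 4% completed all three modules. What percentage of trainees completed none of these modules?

P(at least one) = 47 + 49 + 34 − 15 − 8 − 18 + 4 = 93%
P(none) = 100% − 93% = 7%

7%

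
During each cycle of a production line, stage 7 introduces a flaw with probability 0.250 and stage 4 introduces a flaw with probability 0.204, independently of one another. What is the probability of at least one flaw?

0.403

P(none) = (1 − 0.250) × (1 − 0.204) = 0.750 × 0.796 = 0.597
P(at least one) = 1 − 0.597 = 0.403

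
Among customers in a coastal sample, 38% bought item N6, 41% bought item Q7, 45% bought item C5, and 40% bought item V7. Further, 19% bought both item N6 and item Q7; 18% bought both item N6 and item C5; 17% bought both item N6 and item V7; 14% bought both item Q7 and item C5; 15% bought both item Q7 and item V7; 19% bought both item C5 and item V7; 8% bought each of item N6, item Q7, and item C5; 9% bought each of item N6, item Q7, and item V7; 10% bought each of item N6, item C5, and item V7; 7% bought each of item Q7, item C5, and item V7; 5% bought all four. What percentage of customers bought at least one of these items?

P(at least one) = 38 + 41 + 45 + 40 − 19 − 18 − 17 − 14 − 15 − 19 + 8 + 9 + 10 + 7 − 5 = 91%

91%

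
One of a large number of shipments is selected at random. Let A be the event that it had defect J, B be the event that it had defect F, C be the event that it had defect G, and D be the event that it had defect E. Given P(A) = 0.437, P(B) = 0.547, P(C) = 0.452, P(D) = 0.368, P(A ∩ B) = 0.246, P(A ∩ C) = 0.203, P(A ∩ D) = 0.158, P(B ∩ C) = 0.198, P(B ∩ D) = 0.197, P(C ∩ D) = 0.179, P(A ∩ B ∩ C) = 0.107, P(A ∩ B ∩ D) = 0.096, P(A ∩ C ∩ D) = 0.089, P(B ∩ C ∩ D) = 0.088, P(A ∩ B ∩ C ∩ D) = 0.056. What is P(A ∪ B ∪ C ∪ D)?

0.947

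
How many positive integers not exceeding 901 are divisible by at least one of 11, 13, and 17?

189

Apply inclusion-exclusion:
81 + 69 + 53 − 6 − 4 − 4 + 0 = 189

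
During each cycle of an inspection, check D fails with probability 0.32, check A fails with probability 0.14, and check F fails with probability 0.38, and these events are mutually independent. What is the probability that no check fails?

0.362576

P(none) = (1 − 0.32) × (1 − 0.14) × (1 − 0.38) = 0.68 × 0.86 × 0.62 = 0.362576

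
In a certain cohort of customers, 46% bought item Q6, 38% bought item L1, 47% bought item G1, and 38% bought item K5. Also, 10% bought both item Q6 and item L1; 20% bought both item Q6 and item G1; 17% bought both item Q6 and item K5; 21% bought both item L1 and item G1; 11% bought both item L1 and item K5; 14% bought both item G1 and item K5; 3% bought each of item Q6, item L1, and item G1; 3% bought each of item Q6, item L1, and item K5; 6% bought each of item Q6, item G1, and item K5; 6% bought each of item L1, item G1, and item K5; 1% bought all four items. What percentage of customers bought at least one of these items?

Apply inclusion-exclusion:
P(union) = 46 + 38 + 47 + 38 − 10 − 20 − 17 − 21 − 11 − 14 + 3 + 3 + 6 + 6 − 1 = 93%

93%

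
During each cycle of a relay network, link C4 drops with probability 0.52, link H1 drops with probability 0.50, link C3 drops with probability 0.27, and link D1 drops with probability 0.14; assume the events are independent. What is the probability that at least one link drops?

0.849328

P(none) = (1 − 0.52) × (1 − 0.50) × (1 − 0.27) × (1 − 0.14) = 0.48 × 0.50 × 0.73 × 0.86 = 0.150672
P(at least one) = 1 − 0.150672 = 0.849328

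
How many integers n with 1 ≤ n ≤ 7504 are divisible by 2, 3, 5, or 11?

5685

3752 + 2501 + 1500 + 682 − 1250 − 750 − 341 − 500 − 227 − 136 + 250 + 113 + 68 + 45 − 22 = 5685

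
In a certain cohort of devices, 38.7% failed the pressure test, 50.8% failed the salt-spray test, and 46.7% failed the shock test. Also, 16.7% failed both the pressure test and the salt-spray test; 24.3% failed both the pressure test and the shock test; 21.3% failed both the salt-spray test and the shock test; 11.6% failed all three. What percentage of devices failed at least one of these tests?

85.5%

P(≥1) = 38.7 + 50.8 + 46.7 − 16.7 − 24.3 − 21.3 + 11.6 = 85.5%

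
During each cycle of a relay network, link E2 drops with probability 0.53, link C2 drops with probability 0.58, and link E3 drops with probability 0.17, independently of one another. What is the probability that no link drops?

Independence gives P(none) = ∏(1 − pᵢ).
P(none) = (1 − 0.53) × (1 − 0.58) × (1 − 0.17) = 0.47 × 0.42 × 0.83 = 0.163842

0.163842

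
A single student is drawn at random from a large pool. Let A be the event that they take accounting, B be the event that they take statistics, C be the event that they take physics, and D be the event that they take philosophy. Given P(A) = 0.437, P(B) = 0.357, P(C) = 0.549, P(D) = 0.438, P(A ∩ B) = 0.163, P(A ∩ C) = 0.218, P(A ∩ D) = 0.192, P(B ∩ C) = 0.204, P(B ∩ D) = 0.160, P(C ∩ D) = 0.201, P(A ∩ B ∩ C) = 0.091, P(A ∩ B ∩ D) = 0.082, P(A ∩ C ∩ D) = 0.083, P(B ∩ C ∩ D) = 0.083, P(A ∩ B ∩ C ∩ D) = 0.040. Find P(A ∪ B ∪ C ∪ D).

Using inclusion–exclusion:
P(A ∪ B ∪ C ∪ D) = 0.437 + 0.357 + 0.549 + 0.438 − 0.163 − 0.218 − 0.192 − 0.204 − 0.160 − 0.201 + 0.091 + 0.082 + 0.083 + 0.083 − 0.040 = 0.942

0.942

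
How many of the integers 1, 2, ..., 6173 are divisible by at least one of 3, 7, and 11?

2057 + 881 + 561 − 293 − 187 − 80 + 26 = 2965

2965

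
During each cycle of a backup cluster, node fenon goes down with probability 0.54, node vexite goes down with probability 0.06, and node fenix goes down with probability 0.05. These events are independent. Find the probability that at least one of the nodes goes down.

P(none) = (1 − 0.54) × (1 − 0.06) × (1 − 0.05) = 0.46 × 0.94 × 0.95 = 0.41078
P(at least one) = 1 − 0.41078 = 0.58922

0.58922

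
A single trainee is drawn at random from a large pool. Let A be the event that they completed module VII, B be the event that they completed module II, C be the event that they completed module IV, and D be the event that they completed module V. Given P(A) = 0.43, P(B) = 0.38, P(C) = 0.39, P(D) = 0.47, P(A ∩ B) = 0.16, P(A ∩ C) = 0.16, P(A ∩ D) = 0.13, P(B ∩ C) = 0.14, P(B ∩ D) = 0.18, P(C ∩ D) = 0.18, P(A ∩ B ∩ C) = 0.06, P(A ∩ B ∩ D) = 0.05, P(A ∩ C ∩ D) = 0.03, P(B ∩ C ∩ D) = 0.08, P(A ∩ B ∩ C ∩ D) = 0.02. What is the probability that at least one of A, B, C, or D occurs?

P(A ∪ B ∪ C ∪ D) = 0.43 + 0.38 + 0.39 + 0.47 − 0.16 − 0.16 − 0.13 − 0.14 − 0.18 − 0.18 + 0.06 + 0.05 + 0.03 + 0.08 − 0.02 = 0.92

0.92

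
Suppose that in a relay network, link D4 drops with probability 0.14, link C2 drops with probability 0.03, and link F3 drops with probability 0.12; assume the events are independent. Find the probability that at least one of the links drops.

P(none) = (1 − 0.14) × (1 − 0.03) × (1 − 0.12) = 0.86 × 0.97 × 0.88 = 0.734096
P(at least one) = 1 − 0.734096 = 0.265904

0.265904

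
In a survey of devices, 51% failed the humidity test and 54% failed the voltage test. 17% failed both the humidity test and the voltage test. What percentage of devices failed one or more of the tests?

88%

By inclusion–exclusion:
P(at least one) = 51 + 54 − 17 = 88%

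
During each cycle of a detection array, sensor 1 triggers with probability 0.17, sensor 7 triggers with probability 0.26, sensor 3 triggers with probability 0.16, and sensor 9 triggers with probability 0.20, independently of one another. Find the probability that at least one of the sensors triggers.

0.5872576

P(none) = (1 − 0.17) × (1 − 0.26) × (1 − 0.16) × (1 − 0.20) = 0.83 × 0.74 × 0.84 × 0.80 = 0.4127424
P(at least one) = 1 − 0.4127424 = 0.5872576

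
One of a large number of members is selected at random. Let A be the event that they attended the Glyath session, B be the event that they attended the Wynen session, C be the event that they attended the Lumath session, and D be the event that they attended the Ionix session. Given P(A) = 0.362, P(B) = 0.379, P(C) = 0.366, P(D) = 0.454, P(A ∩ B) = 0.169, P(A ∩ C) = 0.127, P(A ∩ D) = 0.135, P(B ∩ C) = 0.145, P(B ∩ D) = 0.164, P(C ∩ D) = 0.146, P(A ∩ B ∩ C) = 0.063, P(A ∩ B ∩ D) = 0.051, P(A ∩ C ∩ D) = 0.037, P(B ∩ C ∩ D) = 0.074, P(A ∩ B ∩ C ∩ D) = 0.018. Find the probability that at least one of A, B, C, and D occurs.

0.882

Inclusion–exclusion gives
P(A ∪ B ∪ C ∪ D) = 0.362 + 0.379 + 0.366 + 0.454 − 0.169 − 0.127 − 0.135 − 0.145 − 0.164 − 0.146 + 0.063 + 0.051 + 0.037 + 0.074 − 0.018 = 0.882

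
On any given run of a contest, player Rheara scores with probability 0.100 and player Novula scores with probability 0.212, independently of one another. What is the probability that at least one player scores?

0.2908

P(none) = (1 − 0.100) × (1 − 0.212) = 0.900 × 0.788 = 0.7092
P(at least one) = 1 − 0.7092 = 0.2908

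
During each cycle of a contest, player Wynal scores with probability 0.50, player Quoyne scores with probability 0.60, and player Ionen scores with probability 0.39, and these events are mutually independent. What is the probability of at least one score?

Since the events are independent, P(none) is the product of the individual non-occurrence probabilities.
P(none) = (1 − 0.50) × (1 − 0.60) × (1 − 0.39) = 0.50 × 0.40 × 0.61 = 0.122
P(at least one) = 1 − 0.122 = 0.878

0.878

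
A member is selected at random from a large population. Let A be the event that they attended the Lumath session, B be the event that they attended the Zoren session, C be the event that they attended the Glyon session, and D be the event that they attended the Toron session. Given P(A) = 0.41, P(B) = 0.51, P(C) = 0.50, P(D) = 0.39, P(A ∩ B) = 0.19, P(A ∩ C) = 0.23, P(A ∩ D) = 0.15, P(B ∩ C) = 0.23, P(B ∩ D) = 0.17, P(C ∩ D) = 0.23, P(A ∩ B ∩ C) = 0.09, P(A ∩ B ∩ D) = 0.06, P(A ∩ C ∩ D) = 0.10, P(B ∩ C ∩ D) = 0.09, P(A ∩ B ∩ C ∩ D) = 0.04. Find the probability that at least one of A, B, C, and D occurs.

0.91

By inclusion–exclusion:
P(A ∪ B ∪ C ∪ D) = 0.41 + 0.51 + 0.50 + 0.39 − 0.19 − 0.23 − 0.15 − 0.23 − 0.17 − 0.23 + 0.09 + 0.06 + 0.10 + 0.09 − 0.04 = 0.91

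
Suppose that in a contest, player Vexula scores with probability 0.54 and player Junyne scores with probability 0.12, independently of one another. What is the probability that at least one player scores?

0.5952

P(none) = (1 − 0.54) × (1 − 0.12) = 0.46 × 0.88 = 0.4048
P(at least one) = 1 − 0.4048 = 0.5952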